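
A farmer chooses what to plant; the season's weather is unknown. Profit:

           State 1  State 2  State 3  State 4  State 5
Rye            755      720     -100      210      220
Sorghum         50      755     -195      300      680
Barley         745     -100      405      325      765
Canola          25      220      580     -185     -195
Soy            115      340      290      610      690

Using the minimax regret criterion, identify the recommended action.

Column bests: State 1=755, State 2=755, State 3=580, State 4=610, State 5=765.
Rye regrets: 0, 35, 680, 400, 545 → max 680
Sorghum regrets: 705, 0, 775, 310, 85 → max 775
Barley regrets: 10, 855, 175, 285, 0 → max 855
Canola regrets: 730, 535, 0, 795, 960 → max 960
Soy regrets: 640, 415, 290, 0, 75 → max 640
Smallest max regret = 640 → Soy.

Soy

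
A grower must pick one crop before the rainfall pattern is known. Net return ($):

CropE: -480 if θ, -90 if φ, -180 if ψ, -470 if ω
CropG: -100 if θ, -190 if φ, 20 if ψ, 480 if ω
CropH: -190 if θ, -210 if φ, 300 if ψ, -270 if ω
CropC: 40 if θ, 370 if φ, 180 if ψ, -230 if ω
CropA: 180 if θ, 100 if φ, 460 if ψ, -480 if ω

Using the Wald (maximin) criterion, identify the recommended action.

Row minima: CropE=-480, CropG=-190, CropH=-270, CropC=-230, CropA=-480
Best worst-case = -190 → CropG.

CropG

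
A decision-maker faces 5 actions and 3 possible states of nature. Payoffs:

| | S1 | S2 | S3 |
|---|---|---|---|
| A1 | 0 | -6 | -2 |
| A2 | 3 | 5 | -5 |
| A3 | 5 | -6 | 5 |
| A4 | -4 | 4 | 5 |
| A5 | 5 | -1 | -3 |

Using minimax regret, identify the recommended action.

Column bests: S1=5, S2=5, S3=5.
A1 regrets: 5, 11, 7 → max 11
A2 regrets: 2, 0, 10 → max 10
A3 regrets: 0, 11, 0 → max 11
A4 regrets: 9, 1, 0 → max 9
A5 regrets: 0, 6, 8 → max 8
Smallest max regret = 8 → A5.

A5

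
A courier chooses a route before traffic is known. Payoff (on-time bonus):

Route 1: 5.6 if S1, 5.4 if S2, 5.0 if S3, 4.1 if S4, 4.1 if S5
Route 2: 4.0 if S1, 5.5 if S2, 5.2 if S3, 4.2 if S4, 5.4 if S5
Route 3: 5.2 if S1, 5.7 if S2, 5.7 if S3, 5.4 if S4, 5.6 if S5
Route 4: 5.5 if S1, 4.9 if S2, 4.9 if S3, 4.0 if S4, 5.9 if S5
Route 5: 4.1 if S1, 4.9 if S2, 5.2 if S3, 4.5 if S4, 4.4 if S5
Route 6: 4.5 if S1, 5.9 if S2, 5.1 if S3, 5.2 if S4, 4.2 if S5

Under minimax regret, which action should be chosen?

Column bests: S1=5.6, S2=5.9, S3=5.7, S4=5.4, S5=5.9.
Route 1 regrets: 0.0, 0.5, 0.7, 1.3, 1.8 → max 1.8
Route 2 regrets: 1.6, 0.4, 0.5, 1.2, 0.5 → max 1.6
Route 3 regrets: 0.4, 0.2, 0.0, 0.0, 0.3 → max 0.4
Route 4 regrets: 0.1, 1.0, 0.8, 1.4, 0.0 → max 1.4
Route 5 regrets: 1.5, 1.0, 0.5, 0.9, 1.5 → max 1.5
Route 6 regrets: 1.1, 0.0, 0.6, 0.2, 1.7 → max 1.7
Smallest max regret = 0.4 → Route 3.

Route 3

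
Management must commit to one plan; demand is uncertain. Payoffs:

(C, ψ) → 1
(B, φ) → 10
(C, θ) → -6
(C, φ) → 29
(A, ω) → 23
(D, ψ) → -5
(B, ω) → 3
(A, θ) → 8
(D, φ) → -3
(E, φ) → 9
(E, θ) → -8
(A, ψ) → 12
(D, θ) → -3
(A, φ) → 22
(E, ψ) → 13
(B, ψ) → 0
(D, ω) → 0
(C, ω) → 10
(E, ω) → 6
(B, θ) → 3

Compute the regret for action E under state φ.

Best payoff under φ is 29.
Regret = 29 − 9 = 20.

20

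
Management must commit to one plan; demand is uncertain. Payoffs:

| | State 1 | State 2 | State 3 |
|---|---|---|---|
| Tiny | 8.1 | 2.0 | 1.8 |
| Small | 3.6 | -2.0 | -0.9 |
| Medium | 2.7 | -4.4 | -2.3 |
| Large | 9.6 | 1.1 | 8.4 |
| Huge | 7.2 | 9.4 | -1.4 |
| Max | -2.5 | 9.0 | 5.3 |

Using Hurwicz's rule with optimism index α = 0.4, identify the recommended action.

Large

Tiny: 0.4·8.1 + 0.6·1.8 = 4.32
Small: 0.4·3.6 + 0.6·(-2.0) = 0.24
Medium: 0.4·2.7 + 0.6·(-4.4) = -1.56
Large: 0.4·9.6 + 0.6·1.1 = 4.5
Huge: 0.4·9.4 + 0.6·(-1.4) = 2.92
Max: 0.4·9.0 + 0.6·(-2.5) = 2.1
Highest Hurwicz score = 4.5 → Large.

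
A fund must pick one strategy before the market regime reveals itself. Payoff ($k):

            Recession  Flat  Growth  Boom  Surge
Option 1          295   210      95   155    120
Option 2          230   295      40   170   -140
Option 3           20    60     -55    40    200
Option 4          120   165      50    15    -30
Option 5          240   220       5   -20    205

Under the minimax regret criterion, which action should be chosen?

Option 1

Column bests: Recession=295, Flat=295, Growth=95, Boom=170, Surge=205.
Option 1 regrets: 0, 85, 0, 15, 85 → max 85
Option 2 regrets: 65, 0, 55, 0, 345 → max 345
Option 3 regrets: 275, 235, 150, 130, 5 → max 275
Option 4 regrets: 175, 130, 45, 155, 235 → max 235
Option 5 regrets: 55, 75, 90, 190, 0 → max 190
Smallest max regret = 85 → Option 1.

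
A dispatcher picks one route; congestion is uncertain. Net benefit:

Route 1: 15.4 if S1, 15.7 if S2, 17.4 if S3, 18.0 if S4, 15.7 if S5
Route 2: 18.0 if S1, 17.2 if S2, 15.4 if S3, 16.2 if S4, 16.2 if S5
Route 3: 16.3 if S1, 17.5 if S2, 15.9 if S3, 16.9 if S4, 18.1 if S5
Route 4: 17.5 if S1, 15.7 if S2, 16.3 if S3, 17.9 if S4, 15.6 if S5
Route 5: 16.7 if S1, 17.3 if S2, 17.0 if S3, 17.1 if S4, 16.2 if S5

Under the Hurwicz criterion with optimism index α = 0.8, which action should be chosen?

Route 1: 0.8·18.0 + 0.2·15.4 = 17.48
Route 2: 0.8·18.0 + 0.2·15.4 = 17.48
Route 3: 0.8·18.1 + 0.2·15.9 = 17.66
Route 4: 0.8·17.9 + 0.2·15.6 = 17.44
Route 5: 0.8·17.3 + 0.2·16.2 = 17.08
Highest Hurwicz score = 17.66 → Route 3.

Route 3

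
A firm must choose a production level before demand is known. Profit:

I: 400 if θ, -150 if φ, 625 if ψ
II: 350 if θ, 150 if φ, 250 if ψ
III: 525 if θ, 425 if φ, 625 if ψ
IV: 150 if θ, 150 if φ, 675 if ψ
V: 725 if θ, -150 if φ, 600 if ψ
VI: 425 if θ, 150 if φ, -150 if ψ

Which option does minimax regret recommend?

III

Column bests: θ=725, φ=425, ψ=675.
I regrets: 325, 575, 50 → max 575
II regrets: 375, 275, 425 → max 425
III regrets: 200, 0, 50 → max 200
IV regrets: 575, 275, 0 → max 575
V regrets: 0, 575, 75 → max 575
VI regrets: 300, 275, 825 → max 825
Smallest max regret = 200 → III.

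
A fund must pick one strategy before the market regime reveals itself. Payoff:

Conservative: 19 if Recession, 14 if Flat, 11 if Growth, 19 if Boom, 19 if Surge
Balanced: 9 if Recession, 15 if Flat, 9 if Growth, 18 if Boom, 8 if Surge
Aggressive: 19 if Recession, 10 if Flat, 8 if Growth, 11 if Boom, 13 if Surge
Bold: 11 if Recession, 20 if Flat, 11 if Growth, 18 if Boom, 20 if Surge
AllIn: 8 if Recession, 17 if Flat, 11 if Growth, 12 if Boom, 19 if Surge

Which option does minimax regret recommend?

Conservative

Column bests: Recession=19, Flat=20, Growth=11, Boom=19, Surge=20.
Conservative regrets: 0, 6, 0, 0, 1 → max 6
Balanced regrets: 10, 5, 2, 1, 12 → max 12
Aggressive regrets: 0, 10, 3, 8, 7 → max 10
Bold regrets: 8, 0, 0, 1, 0 → max 8
AllIn regrets: 11, 3, 0, 7, 1 → max 11
Smallest max regret = 6 → Conservative.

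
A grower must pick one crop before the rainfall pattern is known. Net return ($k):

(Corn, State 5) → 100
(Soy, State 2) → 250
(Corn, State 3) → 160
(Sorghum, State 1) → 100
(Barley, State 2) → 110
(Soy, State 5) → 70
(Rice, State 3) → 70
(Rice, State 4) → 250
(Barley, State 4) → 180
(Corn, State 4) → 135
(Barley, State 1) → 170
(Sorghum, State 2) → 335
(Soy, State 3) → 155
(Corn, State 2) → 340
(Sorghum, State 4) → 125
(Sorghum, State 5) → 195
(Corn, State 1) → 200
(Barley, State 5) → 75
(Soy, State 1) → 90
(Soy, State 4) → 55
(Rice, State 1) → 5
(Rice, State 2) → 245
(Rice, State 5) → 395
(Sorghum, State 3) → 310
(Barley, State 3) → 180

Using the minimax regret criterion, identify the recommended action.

Sorghum

Column bests: State 1=200, State 2=340, State 3=310, State 4=250, State 5=395.
Rice regrets: 195, 95, 240, 0, 0 → max 240
Barley regrets: 30, 230, 130, 70, 320 → max 320
Soy regrets: 110, 90, 155, 195, 325 → max 325
Corn regrets: 0, 0, 150, 115, 295 → max 295
Sorghum regrets: 100, 5, 0, 125, 200 → max 200
Smallest max regret = 200 → Sorghum.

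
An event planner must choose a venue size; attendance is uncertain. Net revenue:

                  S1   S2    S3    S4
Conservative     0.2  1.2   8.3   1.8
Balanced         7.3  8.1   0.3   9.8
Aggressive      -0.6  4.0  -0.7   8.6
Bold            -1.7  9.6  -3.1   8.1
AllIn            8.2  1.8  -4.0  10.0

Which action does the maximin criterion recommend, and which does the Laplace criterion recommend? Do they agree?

maximin → Balanced; laplace → Balanced (agree)

Row minima: Conservative=0.2, Balanced=0.3, Aggressive=-0.7, Bold=-3.1, AllIn=-4.0
Best worst-case = 0.3 → Balanced.
Row averages: Conservative=2.875, Balanced=6.375, Aggressive=2.825, Bold=3.225, AllIn=4
Highest average = 6.375 → Balanced.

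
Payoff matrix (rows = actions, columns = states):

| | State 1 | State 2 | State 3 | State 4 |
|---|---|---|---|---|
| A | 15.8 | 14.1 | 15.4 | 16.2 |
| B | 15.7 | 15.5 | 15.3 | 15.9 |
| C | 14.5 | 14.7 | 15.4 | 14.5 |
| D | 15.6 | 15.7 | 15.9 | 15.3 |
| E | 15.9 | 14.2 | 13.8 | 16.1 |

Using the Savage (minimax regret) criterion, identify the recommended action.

Column bests: State 1=15.9, State 2=15.7, State 3=15.9, State 4=16.2.
A regrets: 0.1, 1.6, 0.5, 0.0 → max 1.6
B regrets: 0.2, 0.2, 0.6, 0.3 → max 0.6
C regrets: 1.4, 1.0, 0.5, 1.7 → max 1.7
D regrets: 0.3, 0.0, 0.0, 0.9 → max 0.9
E regrets: 0.0, 1.5, 2.1, 0.1 → max 2.1
Smallest max regret = 0.6 → B.

B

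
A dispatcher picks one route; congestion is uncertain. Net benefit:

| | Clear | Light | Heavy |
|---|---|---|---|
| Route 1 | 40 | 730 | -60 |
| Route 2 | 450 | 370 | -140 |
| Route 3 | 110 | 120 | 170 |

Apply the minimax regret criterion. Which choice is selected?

Route 2

Column bests: Clear=450, Light=730, Heavy=170.
Route 1 regrets: 410, 0, 230 → max 410
Route 2 regrets: 0, 360, 310 → max 360
Route 3 regrets: 340, 610, 0 → max 610
Smallest max regret = 360 → Route 2.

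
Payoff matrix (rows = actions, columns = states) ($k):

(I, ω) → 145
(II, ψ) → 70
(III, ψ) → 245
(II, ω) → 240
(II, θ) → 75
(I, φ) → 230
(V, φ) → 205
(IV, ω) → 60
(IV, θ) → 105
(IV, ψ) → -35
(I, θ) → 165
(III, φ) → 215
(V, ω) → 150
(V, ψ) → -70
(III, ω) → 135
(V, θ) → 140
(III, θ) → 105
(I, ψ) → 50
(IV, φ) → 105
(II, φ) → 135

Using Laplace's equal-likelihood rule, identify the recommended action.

III

Row averages: I=147.5, II=130, III=175, IV=58.75, V=106.25
Highest average = 175 → III.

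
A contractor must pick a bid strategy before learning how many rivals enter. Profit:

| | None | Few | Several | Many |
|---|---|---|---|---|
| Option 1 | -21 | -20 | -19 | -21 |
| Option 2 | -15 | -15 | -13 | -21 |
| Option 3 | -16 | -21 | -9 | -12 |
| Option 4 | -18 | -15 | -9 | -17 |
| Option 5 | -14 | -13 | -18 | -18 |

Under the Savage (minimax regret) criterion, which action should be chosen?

Option 4

Column bests: None=-14, Few=-13, Several=-9, Many=-12.
Option 1 regrets: 7, 7, 10, 9 → max 10
Option 2 regrets: 1, 2, 4, 9 → max 9
Option 3 regrets: 2, 8, 0, 0 → max 8
Option 4 regrets: 4, 2, 0, 5 → max 5
Option 5 regrets: 0, 0, 9, 6 → max 9
Smallest max regret = 5 → Option 4.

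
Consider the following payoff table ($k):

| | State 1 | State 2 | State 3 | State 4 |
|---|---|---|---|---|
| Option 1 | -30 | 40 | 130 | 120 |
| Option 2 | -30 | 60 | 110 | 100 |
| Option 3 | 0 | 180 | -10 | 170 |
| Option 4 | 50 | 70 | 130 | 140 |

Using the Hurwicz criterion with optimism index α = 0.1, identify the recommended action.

Option 4

Option 1: 0.1·130 + 0.9·(-30) = -14
Option 2: 0.1·110 + 0.9·(-30) = -16
Option 3: 0.1·180 + 0.9·(-10) = 9
Option 4: 0.1·140 + 0.9·50 = 59
Highest Hurwicz score = 59 → Option 4.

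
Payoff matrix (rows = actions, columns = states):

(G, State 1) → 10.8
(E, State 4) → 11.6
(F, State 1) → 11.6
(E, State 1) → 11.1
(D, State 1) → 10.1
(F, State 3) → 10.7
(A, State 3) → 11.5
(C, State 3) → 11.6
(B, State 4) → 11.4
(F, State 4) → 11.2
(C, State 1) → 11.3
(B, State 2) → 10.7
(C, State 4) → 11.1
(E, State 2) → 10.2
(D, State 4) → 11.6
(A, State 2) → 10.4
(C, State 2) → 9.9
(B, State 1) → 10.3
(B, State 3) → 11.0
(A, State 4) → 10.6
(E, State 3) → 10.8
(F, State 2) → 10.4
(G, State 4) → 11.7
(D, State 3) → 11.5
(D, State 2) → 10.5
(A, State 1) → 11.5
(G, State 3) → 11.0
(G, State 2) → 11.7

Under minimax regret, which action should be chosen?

Column bests: State 1=11.6, State 2=11.7, State 3=11.6, State 4=11.7.
A regrets: 0.1, 1.3, 0.1, 1.1 → max 1.3
B regrets: 1.3, 1.0, 0.6, 0.3 → max 1.3
C regrets: 0.3, 1.8, 0.0, 0.6 → max 1.8
D regrets: 1.5, 1.2, 0.1, 0.1 → max 1.5
E regrets: 0.5, 1.5, 0.8, 0.1 → max 1.5
F regrets: 0.0, 1.3, 0.9, 0.5 → max 1.3
G regrets: 0.8, 0.0, 0.6, 0.0 → max 0.8
Smallest max regret = 0.8 → G.

G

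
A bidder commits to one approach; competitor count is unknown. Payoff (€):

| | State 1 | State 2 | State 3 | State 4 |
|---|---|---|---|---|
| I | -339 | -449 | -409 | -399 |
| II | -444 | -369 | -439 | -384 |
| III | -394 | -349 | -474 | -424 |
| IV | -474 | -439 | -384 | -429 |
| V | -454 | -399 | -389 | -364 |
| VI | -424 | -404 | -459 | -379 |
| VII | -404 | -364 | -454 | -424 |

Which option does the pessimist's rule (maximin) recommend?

Row minima: I=-449, II=-444, III=-474, IV=-474, V=-454, VI=-459, VII=-454
Best worst-case = -444 → II.

II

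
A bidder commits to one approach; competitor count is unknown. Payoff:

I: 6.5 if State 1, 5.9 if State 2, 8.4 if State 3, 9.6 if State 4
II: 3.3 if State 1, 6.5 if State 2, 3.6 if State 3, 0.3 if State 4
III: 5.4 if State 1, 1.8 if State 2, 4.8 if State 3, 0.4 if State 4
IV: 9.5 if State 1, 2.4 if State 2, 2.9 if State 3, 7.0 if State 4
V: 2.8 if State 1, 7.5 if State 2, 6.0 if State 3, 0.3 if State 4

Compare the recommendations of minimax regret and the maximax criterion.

minimax regret → I; maximax → I (agree)

Column bests: State 1=9.5, State 2=7.5, State 3=8.4, State 4=9.6.
I regrets: 3.0, 1.6, 0.0, 0.0 → max 3.0
II regrets: 6.2, 1.0, 4.8, 9.3 → max 9.3
III regrets: 4.1, 5.7, 3.6, 9.2 → max 9.2
IV regrets: 0.0, 5.1, 5.5, 2.6 → max 5.5
V regrets: 6.7, 0.0, 2.4, 9.3 → max 9.3
Smallest max regret = 3.0 → I.
Row maxima: I=9.6, II=6.5, III=5.4, IV=9.5, V=7.5
Best best-case = 9.6 → I.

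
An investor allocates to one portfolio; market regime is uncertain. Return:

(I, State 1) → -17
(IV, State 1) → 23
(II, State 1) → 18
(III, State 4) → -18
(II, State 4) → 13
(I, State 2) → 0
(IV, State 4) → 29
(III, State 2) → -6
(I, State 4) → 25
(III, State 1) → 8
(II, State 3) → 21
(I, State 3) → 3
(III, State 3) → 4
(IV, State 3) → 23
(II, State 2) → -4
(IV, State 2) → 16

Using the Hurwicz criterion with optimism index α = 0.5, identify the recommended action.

I: 0.5·25 + 0.5·(-17) = 4
II: 0.5·21 + 0.5·(-4) = 8.5
III: 0.5·8 + 0.5·(-18) = -5
IV: 0.5·29 + 0.5·16 = 22.5
Highest Hurwicz score = 22.5 → IV.

IV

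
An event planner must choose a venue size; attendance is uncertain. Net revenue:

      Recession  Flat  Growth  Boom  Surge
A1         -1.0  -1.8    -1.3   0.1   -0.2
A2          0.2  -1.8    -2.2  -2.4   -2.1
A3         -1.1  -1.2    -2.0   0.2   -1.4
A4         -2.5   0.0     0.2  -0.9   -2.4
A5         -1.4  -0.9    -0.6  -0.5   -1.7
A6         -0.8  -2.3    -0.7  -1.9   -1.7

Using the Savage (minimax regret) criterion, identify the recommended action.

Column bests: Recession=0.2, Flat=0.0, Growth=0.2, Boom=0.2, Surge=-0.2.
A1 regrets: 1.2, 1.8, 1.5, 0.1, 0.0 → max 1.8
A2 regrets: 0.0, 1.8, 2.4, 2.6, 1.9 → max 2.6
A3 regrets: 1.3, 1.2, 2.2, 0.0, 1.2 → max 2.2
A4 regrets: 2.7, 0.0, 0.0, 1.1, 2.2 → max 2.7
A5 regrets: 1.6, 0.9, 0.8, 0.7, 1.5 → max 1.6
A6 regrets: 1.0, 2.3, 0.9, 2.1, 1.5 → max 2.3
Smallest max regret = 1.6 → A5.

A5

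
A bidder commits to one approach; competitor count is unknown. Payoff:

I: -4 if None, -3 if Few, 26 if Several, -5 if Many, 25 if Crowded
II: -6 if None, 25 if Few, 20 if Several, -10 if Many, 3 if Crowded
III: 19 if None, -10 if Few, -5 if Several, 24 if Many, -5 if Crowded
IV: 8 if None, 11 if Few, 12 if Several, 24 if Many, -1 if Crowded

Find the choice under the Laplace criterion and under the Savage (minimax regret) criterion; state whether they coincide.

laplace → IV; minimax regret → IV (agree)

Row averages: I=7.8, II=6.4, III=4.6, IV=10.8
Highest average = 10.8 → IV.
Column bests: None=19, Few=25, Several=26, Many=24, Crowded=25.
I regrets: 23, 28, 0, 29, 0 → max 29
II regrets: 25, 0, 6, 34, 22 → max 34
III regrets: 0, 35, 31, 0, 30 → max 35
IV regrets: 11, 14, 14, 0, 26 → max 26
Smallest max regret = 26 → IV.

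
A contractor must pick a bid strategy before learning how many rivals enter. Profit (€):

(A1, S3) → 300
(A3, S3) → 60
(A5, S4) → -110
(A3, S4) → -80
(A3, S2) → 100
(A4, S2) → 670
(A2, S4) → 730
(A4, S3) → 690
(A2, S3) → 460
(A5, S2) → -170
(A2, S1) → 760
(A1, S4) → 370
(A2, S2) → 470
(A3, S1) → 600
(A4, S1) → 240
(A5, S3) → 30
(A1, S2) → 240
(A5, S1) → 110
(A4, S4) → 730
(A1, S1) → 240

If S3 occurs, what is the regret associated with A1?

Best payoff under S3 is 690.
Regret = 690 − 300 = 390.

390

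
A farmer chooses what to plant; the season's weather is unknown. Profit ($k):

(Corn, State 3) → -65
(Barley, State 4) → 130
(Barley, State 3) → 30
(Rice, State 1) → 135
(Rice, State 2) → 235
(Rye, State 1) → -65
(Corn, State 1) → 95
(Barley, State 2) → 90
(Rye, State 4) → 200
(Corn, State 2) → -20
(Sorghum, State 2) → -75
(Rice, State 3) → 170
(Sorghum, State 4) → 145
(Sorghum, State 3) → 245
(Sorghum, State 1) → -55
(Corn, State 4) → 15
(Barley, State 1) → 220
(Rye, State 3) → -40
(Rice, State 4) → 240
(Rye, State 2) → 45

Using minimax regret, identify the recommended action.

Rice

Column bests: State 1=220, State 2=235, State 3=245, State 4=240.
Corn regrets: 125, 255, 310, 225 → max 310
Rye regrets: 285, 190, 285, 40 → max 285
Barley regrets: 0, 145, 215, 110 → max 215
Sorghum regrets: 275, 310, 0, 95 → max 310
Rice regrets: 85, 0, 75, 0 → max 85
Smallest max regret = 85 → Rice.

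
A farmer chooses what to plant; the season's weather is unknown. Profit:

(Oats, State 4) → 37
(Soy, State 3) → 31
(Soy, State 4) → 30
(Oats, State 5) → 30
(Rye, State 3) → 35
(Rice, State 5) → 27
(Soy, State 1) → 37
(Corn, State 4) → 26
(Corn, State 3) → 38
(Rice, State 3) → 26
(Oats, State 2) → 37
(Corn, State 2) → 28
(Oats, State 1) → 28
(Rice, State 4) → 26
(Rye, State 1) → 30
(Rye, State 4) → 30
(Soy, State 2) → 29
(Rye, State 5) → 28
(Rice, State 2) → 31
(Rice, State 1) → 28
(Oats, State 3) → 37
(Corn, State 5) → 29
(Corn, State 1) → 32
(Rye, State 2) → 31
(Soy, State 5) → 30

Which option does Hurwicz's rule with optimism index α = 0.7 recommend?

Soy: 0.7·37 + 0.3·29 = 34.6
Rice: 0.7·31 + 0.3·26 = 29.5
Oats: 0.7·37 + 0.3·28 = 34.3
Corn: 0.7·38 + 0.3·26 = 34.4
Rye: 0.7·35 + 0.3·28 = 32.9
Highest Hurwicz score = 34.6 → Soy.

Soy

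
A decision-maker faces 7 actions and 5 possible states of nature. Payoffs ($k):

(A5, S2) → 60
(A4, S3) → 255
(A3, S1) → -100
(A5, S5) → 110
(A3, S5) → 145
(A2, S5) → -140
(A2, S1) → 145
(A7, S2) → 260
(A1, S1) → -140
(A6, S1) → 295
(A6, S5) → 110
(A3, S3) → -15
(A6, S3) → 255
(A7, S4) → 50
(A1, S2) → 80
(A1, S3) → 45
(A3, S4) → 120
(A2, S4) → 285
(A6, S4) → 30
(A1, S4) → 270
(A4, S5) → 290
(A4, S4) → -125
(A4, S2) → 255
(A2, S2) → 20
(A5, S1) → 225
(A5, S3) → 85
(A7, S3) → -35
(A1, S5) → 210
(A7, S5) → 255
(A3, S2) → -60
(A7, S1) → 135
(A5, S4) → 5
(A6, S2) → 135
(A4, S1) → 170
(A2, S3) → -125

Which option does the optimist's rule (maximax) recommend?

A6

Row maxima: A1=270, A2=285, A3=145, A4=290, A5=225, A6=295, A7=260
Best best-case = 295 → A6.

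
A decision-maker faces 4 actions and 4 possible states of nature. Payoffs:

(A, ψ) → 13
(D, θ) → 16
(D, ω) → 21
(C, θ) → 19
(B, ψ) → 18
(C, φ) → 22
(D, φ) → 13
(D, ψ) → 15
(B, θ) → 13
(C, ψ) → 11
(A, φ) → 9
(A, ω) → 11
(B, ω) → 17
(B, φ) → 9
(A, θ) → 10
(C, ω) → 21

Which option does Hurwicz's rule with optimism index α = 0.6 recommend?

A: 0.6·13 + 0.4·9 = 11.4
B: 0.6·18 + 0.4·9 = 14.4
C: 0.6·22 + 0.4·11 = 17.6
D: 0.6·21 + 0.4·13 = 17.8
Highest Hurwicz score = 17.8 → D.

D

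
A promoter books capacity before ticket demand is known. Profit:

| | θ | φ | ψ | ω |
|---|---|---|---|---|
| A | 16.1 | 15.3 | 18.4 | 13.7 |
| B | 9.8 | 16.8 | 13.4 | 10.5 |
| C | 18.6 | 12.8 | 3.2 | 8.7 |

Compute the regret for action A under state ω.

Best payoff under ω is 13.7.
Regret = 13.7 − 13.7 = 0.0.

0.0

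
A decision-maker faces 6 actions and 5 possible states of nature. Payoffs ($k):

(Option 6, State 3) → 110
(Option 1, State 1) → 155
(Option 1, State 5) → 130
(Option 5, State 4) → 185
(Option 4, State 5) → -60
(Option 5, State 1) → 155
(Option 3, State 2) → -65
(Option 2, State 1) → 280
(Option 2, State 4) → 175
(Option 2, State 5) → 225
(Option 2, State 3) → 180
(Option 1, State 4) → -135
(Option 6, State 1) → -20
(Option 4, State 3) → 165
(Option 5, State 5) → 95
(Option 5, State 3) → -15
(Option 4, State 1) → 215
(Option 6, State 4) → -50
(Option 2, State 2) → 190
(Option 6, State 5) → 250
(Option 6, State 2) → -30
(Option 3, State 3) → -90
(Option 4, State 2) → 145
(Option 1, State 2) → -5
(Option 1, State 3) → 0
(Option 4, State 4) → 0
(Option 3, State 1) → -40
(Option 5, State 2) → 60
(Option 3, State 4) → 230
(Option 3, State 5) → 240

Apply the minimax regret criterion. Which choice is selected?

Column bests: State 1=280, State 2=190, State 3=180, State 4=230, State 5=250.
Option 1 regrets: 125, 195, 180, 365, 120 → max 365
Option 2 regrets: 0, 0, 0, 55, 25 → max 55
Option 3 regrets: 320, 255, 270, 0, 10 → max 320
Option 4 regrets: 65, 45, 15, 230, 310 → max 310
Option 5 regrets: 125, 130, 195, 45, 155 → max 195
Option 6 regrets: 300, 220, 70, 280, 0 → max 300
Smallest max regret = 55 → Option 2.

Option 2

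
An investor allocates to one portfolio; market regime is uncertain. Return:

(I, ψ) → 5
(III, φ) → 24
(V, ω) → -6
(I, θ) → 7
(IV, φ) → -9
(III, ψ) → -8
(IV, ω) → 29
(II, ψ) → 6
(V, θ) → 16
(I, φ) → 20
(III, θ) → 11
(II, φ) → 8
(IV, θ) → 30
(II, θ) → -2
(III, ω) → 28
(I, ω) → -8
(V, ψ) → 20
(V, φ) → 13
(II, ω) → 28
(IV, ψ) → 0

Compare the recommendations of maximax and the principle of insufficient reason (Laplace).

Row maxima: I=20, II=28, III=28, IV=30, V=20
Best best-case = 30 → IV.
Row averages: I=6, II=10, III=13.75, IV=12.5, V=10.75
Highest average = 13.75 → III.

maximax → IV; laplace → III (disagree)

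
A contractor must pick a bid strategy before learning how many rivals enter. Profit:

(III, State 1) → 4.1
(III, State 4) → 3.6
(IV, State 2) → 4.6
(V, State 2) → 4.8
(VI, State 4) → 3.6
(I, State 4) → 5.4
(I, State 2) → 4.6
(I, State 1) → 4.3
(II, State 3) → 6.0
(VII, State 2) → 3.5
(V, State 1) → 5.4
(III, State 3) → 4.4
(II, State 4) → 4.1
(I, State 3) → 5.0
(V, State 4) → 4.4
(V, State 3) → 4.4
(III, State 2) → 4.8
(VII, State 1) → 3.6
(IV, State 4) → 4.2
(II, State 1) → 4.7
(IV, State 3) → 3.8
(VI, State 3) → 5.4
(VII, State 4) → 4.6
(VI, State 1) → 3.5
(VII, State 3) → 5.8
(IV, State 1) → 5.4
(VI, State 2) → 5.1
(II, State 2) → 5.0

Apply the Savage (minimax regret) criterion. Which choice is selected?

Column bests: State 1=5.4, State 2=5.1, State 3=6.0, State 4=5.4.
I regrets: 1.1, 0.5, 1.0, 0.0 → max 1.1
II regrets: 0.7, 0.1, 0.0, 1.3 → max 1.3
III regrets: 1.3, 0.3, 1.6, 1.8 → max 1.8
IV regrets: 0.0, 0.5, 2.2, 1.2 → max 2.2
V regrets: 0.0, 0.3, 1.6, 1.0 → max 1.6
VI regrets: 1.9, 0.0, 0.6, 1.8 → max 1.9
VII regrets: 1.8, 1.6, 0.2, 0.8 → max 1.8
Smallest max regret = 1.1 → I.

I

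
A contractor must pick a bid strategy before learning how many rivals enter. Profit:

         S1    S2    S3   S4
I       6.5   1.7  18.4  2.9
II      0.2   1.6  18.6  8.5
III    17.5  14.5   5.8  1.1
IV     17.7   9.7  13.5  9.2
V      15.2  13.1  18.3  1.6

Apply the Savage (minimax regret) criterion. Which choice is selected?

IV

Column bests: S1=17.7, S2=14.5, S3=18.6, S4=9.2.
I regrets: 11.2, 12.8, 0.2, 6.3 → max 12.8
II regrets: 17.5, 12.9, 0.0, 0.7 → max 17.5
III regrets: 0.2, 0.0, 12.8, 8.1 → max 12.8
IV regrets: 0.0, 4.8, 5.1, 0.0 → max 5.1
V regrets: 2.5, 1.4, 0.3, 7.6 → max 7.6
Smallest max regret = 5.1 → IV.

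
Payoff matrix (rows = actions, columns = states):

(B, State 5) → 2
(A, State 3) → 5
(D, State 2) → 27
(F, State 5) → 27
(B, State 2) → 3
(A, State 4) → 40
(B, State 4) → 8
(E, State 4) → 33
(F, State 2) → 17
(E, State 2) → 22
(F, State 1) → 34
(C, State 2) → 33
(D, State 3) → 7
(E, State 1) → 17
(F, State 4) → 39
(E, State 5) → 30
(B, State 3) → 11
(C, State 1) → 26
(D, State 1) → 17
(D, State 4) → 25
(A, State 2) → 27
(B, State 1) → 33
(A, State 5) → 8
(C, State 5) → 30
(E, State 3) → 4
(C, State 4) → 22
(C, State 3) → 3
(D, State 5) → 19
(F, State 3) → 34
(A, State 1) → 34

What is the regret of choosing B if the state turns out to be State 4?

32

Best payoff under State 4 is 40.
Regret = 40 − 8 = 32.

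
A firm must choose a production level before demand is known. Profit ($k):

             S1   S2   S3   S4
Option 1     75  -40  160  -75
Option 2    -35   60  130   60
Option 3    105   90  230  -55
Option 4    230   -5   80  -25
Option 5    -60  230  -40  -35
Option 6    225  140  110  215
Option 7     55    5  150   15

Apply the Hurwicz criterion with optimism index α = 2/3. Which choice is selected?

Option 1: 2/3·160 + 1/3·(-75) = 245/3
Option 2: 2/3·130 + 1/3·(-35) = 75
Option 3: 2/3·230 + 1/3·(-55) = 135
Option 4: 2/3·230 + 1/3·(-25) = 145
Option 5: 2/3·230 + 1/3·(-60) = 400/3
Option 6: 2/3·225 + 1/3·110 = 560/3
Option 7: 2/3·150 + 1/3·5 = 305/3
Highest Hurwicz score = 560/3 → Option 6.

Option 6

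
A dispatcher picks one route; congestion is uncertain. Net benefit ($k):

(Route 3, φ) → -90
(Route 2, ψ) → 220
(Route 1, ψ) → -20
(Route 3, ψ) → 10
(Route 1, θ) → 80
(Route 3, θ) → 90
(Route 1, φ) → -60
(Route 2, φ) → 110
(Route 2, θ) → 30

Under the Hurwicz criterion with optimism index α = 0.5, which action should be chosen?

Route 2

Route 1: 0.5·80 + 0.5·(-60) = 10
Route 2: 0.5·220 + 0.5·30 = 125
Route 3: 0.5·90 + 0.5·(-90) = 0
Highest Hurwicz score = 125 → Route 2.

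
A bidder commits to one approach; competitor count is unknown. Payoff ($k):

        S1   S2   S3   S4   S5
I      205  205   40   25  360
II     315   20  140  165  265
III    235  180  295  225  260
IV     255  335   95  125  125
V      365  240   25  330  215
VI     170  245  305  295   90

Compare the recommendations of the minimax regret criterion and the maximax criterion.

minimax regret → III; maximax → V (disagree)

Column bests: S1=365, S2=335, S3=305, S4=330, S5=360.
I regrets: 160, 130, 265, 305, 0 → max 305
II regrets: 50, 315, 165, 165, 95 → max 315
III regrets: 130, 155, 10, 105, 100 → max 155
IV regrets: 110, 0, 210, 205, 235 → max 235
V regrets: 0, 95, 280, 0, 145 → max 280
VI regrets: 195, 90, 0, 35, 270 → max 270
Smallest max regret = 155 → III.
Row maxima: I=360, II=315, III=295, IV=335, V=365, VI=305
Best best-case = 365 → V.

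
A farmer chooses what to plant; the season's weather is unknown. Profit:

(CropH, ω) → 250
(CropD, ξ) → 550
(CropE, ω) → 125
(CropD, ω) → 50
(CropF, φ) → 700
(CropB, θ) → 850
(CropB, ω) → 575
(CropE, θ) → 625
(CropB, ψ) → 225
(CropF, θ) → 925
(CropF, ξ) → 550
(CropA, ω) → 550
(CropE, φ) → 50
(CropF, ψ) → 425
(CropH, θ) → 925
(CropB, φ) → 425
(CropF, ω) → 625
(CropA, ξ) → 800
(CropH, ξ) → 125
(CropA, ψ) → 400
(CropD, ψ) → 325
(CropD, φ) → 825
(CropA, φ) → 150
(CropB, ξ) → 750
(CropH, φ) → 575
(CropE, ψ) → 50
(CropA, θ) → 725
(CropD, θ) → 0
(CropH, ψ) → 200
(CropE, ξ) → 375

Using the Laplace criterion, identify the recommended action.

CropF

Row averages: CropH=415, CropE=245, CropF=645, CropB=565, CropD=350, CropA=525
Highest average = 645 → CropF.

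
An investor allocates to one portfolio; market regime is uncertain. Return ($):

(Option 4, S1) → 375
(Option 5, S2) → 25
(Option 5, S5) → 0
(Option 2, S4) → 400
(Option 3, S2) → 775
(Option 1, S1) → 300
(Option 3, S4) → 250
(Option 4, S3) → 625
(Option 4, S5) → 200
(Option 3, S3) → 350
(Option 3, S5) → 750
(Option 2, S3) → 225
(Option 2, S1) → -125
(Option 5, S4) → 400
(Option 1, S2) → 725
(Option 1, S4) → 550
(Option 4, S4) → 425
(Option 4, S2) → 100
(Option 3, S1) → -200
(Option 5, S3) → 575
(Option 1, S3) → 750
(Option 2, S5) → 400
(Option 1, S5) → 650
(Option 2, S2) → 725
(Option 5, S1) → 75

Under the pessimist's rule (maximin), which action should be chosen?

Row minima: Option 1=300, Option 2=-125, Option 3=-200, Option 4=100, Option 5=0
Best worst-case = 300 → Option 1.

Option 1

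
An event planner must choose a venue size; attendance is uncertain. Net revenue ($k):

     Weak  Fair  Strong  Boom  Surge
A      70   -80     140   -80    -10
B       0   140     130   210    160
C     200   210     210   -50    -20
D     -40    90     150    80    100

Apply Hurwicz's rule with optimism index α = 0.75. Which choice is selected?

A: 0.75·140 + 0.25·(-80) = 85
B: 0.75·210 + 0.25·0 = 157.5
C: 0.75·210 + 0.25·(-50) = 145
D: 0.75·150 + 0.25·(-40) = 102.5
Highest Hurwicz score = 157.5 → B.

B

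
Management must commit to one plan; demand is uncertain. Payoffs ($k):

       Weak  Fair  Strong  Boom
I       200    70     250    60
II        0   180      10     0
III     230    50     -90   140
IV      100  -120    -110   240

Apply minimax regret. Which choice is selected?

Column bests: Weak=230, Fair=180, Strong=250, Boom=240.
I regrets: 30, 110, 0, 180 → max 180
II regrets: 230, 0, 240, 240 → max 240
III regrets: 0, 130, 340, 100 → max 340
IV regrets: 130, 300, 360, 0 → max 360
Smallest max regret = 180 → I.

I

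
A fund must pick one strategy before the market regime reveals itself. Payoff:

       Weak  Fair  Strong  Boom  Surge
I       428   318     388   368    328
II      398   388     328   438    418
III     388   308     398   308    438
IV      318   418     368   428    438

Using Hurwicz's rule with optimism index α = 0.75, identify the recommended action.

I: 0.75·428 + 0.25·318 = 400.5
II: 0.75·438 + 0.25·328 = 410.5
III: 0.75·438 + 0.25·308 = 405.5
IV: 0.75·438 + 0.25·318 = 408
Highest Hurwicz score = 410.5 → II.

II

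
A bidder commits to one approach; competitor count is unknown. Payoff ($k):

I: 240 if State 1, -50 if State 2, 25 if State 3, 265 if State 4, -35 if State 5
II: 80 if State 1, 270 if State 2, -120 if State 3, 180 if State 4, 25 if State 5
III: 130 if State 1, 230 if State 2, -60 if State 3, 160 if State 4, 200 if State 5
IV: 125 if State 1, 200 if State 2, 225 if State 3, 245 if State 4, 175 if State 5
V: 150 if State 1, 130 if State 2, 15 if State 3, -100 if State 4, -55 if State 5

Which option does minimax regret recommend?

Column bests: State 1=240, State 2=270, State 3=225, State 4=265, State 5=200.
I regrets: 0, 320, 200, 0, 235 → max 320
II regrets: 160, 0, 345, 85, 175 → max 345
III regrets: 110, 40, 285, 105, 0 → max 285
IV regrets: 115, 70, 0, 20, 25 → max 115
V regrets: 90, 140, 210, 365, 255 → max 365
Smallest max regret = 115 → IV.

IV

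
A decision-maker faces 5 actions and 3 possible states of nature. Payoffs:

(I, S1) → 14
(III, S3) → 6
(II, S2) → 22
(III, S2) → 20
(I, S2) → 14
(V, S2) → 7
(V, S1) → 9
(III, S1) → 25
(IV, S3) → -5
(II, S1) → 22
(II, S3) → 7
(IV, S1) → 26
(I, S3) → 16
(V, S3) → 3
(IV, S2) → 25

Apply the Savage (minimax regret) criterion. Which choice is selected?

Column bests: S1=26, S2=25, S3=16.
I regrets: 12, 11, 0 → max 12
II regrets: 4, 3, 9 → max 9
III regrets: 1, 5, 10 → max 10
IV regrets: 0, 0, 21 → max 21
V regrets: 17, 18, 13 → max 18
Smallest max regret = 9 → II.

II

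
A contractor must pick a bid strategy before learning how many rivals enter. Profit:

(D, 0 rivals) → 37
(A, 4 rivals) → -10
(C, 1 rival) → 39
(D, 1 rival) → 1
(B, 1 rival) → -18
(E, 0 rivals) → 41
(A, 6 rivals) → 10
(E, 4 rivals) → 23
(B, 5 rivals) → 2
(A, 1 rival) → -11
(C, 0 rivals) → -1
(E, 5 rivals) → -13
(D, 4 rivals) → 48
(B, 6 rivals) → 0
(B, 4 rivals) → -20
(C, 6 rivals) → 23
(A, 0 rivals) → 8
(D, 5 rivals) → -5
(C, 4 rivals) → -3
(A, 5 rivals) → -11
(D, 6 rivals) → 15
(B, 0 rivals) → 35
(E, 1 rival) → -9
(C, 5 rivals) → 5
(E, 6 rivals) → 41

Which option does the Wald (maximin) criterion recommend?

C

Row minima: A=-11, B=-20, C=-3, D=-5, E=-13
Best worst-case = -3 → C.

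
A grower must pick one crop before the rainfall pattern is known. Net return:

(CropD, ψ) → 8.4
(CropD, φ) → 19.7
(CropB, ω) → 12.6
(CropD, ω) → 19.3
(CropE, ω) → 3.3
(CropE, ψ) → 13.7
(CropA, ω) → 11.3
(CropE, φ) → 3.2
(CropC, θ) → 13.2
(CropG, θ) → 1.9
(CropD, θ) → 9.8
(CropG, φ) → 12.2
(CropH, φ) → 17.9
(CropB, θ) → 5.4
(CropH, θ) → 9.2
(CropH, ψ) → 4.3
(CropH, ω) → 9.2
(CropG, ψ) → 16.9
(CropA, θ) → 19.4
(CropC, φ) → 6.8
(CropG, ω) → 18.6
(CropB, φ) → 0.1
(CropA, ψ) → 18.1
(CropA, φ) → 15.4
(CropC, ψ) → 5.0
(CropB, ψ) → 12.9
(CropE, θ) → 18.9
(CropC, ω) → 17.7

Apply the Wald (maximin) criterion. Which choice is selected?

Row minima: CropG=1.9, CropH=4.3, CropB=0.1, CropA=11.3, CropC=5.0, CropD=8.4, CropE=3.2
Best worst-case = 11.3 → CropA.

CropA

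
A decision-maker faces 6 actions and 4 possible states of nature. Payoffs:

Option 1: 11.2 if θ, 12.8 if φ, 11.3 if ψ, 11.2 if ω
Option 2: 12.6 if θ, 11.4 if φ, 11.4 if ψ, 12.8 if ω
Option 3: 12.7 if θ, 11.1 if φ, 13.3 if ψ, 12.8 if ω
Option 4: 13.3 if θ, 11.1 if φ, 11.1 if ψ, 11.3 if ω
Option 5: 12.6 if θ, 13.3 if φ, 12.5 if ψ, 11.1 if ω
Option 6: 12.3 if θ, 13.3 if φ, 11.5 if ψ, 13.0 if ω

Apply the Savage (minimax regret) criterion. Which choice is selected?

Column bests: θ=13.3, φ=13.3, ψ=13.3, ω=13.0.
Option 1 regrets: 2.1, 0.5, 2.0, 1.8 → max 2.1
Option 2 regrets: 0.7, 1.9, 1.9, 0.2 → max 1.9
Option 3 regrets: 0.6, 2.2, 0.0, 0.2 → max 2.2
Option 4 regrets: 0.0, 2.2, 2.2, 1.7 → max 2.2
Option 5 regrets: 0.7, 0.0, 0.8, 1.9 → max 1.9
Option 6 regrets: 1.0, 0.0, 1.8, 0.0 → max 1.8
Smallest max regret = 1.8 → Option 6.

Option 6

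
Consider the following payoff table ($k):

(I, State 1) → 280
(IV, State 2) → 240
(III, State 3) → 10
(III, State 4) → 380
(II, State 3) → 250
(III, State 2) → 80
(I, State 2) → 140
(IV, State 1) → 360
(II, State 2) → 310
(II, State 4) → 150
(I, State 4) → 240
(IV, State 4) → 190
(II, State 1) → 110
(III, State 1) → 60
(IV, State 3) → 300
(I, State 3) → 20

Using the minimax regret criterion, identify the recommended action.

Column bests: State 1=360, State 2=310, State 3=300, State 4=380.
I regrets: 80, 170, 280, 140 → max 280
II regrets: 250, 0, 50, 230 → max 250
III regrets: 300, 230, 290, 0 → max 300
IV regrets: 0, 70, 0, 190 → max 190
Smallest max regret = 190 → IV.

IV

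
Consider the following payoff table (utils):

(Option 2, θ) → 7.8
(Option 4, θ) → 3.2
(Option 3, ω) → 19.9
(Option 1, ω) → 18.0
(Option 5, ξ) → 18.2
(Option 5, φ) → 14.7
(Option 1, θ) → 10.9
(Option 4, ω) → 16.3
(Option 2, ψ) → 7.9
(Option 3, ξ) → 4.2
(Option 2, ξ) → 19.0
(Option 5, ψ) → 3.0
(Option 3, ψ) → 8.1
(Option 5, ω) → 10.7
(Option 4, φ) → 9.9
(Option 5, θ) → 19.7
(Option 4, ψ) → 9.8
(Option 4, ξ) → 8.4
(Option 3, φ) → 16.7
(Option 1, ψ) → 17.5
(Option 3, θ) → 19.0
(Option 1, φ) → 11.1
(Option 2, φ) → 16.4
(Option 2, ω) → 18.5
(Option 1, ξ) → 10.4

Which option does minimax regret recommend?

Option 1

Column bests: θ=19.7, φ=16.7, ψ=17.5, ω=19.9, ξ=19.0.
Option 1 regrets: 8.8, 5.6, 0.0, 1.9, 8.6 → max 8.8
Option 2 regrets: 11.9, 0.3, 9.6, 1.4, 0.0 → max 11.9
Option 3 regrets: 0.7, 0.0, 9.4, 0.0, 14.8 → max 14.8
Option 4 regrets: 16.5, 6.8, 7.7, 3.6, 10.6 → max 16.5
Option 5 regrets: 0.0, 2.0, 14.5, 9.2, 0.8 → max 14.5
Smallest max regret = 8.8 → Option 1.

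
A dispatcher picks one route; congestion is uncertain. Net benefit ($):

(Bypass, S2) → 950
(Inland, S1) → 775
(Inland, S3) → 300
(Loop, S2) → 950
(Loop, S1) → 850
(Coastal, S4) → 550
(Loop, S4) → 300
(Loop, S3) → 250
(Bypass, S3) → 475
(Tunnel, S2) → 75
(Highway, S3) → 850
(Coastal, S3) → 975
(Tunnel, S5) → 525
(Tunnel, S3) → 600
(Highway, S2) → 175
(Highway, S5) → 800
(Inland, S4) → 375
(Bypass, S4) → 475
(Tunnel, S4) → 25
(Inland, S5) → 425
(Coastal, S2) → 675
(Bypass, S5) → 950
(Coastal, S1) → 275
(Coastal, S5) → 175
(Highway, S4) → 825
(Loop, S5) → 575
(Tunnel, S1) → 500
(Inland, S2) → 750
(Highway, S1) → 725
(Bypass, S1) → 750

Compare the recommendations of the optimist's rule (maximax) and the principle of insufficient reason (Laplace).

Row maxima: Inland=775, Bypass=950, Coastal=975, Tunnel=600, Loop=950, Highway=850
Best best-case = 975 → Coastal.
Row averages: Inland=525, Bypass=720, Coastal=530, Tunnel=345, Loop=585, Highway=675
Highest average = 720 → Bypass.

maximax → Coastal; laplace → Bypass (disagree)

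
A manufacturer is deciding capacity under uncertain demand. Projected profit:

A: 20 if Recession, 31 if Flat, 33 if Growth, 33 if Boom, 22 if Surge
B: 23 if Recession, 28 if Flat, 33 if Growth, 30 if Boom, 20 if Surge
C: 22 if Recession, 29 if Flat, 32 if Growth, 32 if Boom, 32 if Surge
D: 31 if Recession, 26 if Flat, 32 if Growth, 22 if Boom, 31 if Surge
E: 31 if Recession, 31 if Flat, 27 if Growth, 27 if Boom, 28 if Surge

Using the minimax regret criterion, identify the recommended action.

E

Column bests: Recession=31, Flat=31, Growth=33, Boom=33, Surge=32.
A regrets: 11, 0, 0, 0, 10 → max 11
B regrets: 8, 3, 0, 3, 12 → max 12
C regrets: 9, 2, 1, 1, 0 → max 9
D regrets: 0, 5, 1, 11, 1 → max 11
E regrets: 0, 0, 6, 6, 4 → max 6
Smallest max regret = 6 → E.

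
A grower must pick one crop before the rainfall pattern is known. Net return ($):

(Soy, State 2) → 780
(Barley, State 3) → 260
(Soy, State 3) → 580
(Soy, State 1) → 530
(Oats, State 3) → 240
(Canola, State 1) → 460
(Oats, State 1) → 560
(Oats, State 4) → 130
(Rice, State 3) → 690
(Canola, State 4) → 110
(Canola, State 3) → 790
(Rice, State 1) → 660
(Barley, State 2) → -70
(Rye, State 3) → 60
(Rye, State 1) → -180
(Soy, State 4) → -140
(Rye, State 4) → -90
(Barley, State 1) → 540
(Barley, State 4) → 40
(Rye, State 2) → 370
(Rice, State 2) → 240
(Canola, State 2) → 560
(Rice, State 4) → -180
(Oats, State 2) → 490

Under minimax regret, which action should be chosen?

Canola

Column bests: State 1=660, State 2=780, State 3=790, State 4=130.
Canola regrets: 200, 220, 0, 20 → max 220
Rice regrets: 0, 540, 100, 310 → max 540
Soy regrets: 130, 0, 210, 270 → max 270
Barley regrets: 120, 850, 530, 90 → max 850
Rye regrets: 840, 410, 730, 220 → max 840
Oats regrets: 100, 290, 550, 0 → max 550
Smallest max regret = 220 → Canola.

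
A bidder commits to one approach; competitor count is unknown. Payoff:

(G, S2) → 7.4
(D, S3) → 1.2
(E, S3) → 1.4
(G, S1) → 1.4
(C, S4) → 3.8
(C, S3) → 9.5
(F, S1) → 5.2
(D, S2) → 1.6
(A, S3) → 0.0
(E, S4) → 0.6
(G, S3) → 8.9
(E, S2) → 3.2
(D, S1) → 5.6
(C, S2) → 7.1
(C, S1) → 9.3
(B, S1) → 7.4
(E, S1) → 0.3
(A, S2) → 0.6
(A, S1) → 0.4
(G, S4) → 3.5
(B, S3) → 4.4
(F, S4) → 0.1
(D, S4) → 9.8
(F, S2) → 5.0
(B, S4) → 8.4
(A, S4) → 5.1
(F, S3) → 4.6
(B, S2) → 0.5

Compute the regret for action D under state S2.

Best payoff under S2 is 7.4.
Regret = 7.4 − 1.6 = 5.8.

5.8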